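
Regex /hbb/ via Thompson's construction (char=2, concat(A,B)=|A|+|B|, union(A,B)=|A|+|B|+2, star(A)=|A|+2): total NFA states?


Syntax tree has 3 char leaf(s), 0 union(s), 0 star(s)
chars contribute 3×2 = 6; each union adds +2; each star adds +2
Total: 6 + 0 + 0 = 6 states


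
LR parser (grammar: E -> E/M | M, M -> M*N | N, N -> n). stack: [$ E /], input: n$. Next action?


no handle ('E/' is not any RHS); shift 'n'
Action: shift


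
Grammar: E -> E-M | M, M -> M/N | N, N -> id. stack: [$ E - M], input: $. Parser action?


handle 'E-M' on top; lookahead ∈ FOLLOW(E) = {-, $}
Action: reduce (E -> E-M)


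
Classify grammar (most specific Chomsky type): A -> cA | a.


Right-linear: every RHS is a terminal or a terminal followed by one nonterminal
Classification: Type 3 (Regular)


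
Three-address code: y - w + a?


Break into single-operator statements:
t1 = y - w
t2 = t1 + a


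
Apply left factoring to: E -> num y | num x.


Common prefix: 'num'
Factored: E -> num E', E' -> y | x


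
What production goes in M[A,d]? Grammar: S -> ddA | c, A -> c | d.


For [A, d]: 'd' ∈ FIRST(d)
Entry: A -> d


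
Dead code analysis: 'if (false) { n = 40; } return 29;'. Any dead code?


condition is constant false, so the whole block is unreachable
Dead: 'if (false) { n = 40; }'


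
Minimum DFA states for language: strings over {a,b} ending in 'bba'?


Track the longest suffix of input matching a prefix of 'bba': 4 classes (prefixes of length 0..3)
Minimal DFA: 4 states


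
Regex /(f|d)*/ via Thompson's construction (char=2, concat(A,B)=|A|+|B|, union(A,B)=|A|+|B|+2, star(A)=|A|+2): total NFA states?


Syntax tree has 2 char leaf(s), 1 union(s), 1 star(s)
chars contribute 2×2 = 4; each union adds +2; each star adds +2
Total: 4 + 2 + 2 = 8 states


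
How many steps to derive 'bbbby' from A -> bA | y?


Derivation: A => bA => bbA => bbbA => bbbbA => bbbby
Steps: 5


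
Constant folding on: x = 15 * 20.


15 * 20 = 300 at compile time
Optimized: x = 300


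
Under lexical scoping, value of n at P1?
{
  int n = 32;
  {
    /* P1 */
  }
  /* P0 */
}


P1's block does not declare n; resolves to the enclosing declaration at depth 0
n = 32


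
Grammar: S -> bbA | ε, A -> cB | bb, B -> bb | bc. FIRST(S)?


Per alternative of S: FIRST(bbA) = {b}; FIRST(ε) = {ε}
FIRST(S) = {b, ε}


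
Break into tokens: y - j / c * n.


Scan left to right, longest-match per lexeme
Tokens: ID(y), OP(-), ID(j), OP(/), ID(c), OP(*), ID(n)


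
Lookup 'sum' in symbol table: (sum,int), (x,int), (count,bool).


Lookup 'sum' → type int


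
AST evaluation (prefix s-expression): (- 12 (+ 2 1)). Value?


Evaluate inner: (+ 2 1) = 3
Evaluate root: (- 12 3) = 9
Result: 9


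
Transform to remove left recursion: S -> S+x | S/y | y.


Left-recursive alternatives: S+x, S/y; non-recursive: y
Introduce S': S -> yS', S' -> +xS' | /yS' | ε


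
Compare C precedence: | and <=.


'<=' is relational (level 7); '|' is bitwise OR (level 3)
Higher level binds tighter
'<=' has higher precedence than '|'


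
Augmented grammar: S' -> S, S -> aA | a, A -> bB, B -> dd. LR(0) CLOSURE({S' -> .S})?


Start: S' -> .S
For each item with dot before a nonterminal B, add B -> .γ for every B-production
Closure: [S' -> .S, S -> .aA, S -> .a]


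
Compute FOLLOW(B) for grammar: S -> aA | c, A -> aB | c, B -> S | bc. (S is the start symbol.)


$ ∈ FOLLOW(S). For each A -> αBβ: add FIRST(β)\{ε} to FOLLOW(B); if β nullable, add FOLLOW(A).
FOLLOW(B) = {$}


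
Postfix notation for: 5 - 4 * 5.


* has higher precedence, evaluate 4*5 first
Postfix: 5 4 5 * -


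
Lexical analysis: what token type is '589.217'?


Pattern: digits with a decimal point
Type: FLOAT_LITERAL


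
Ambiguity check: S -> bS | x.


right-linear, alternatives start with distinct terminals 'b' vs 'x': unique leftmost derivation
Unambiguous


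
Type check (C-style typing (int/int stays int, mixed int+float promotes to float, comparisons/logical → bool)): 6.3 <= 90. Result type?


Operand types: float <= int
Rule: comparison yields bool
Result type: bool


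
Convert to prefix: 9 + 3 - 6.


left-to-right (same/higher precedence on left): tree is (- (+ 9 3) 6)
Prefix: - + 9 3 6


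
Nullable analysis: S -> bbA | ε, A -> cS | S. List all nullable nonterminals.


A nonterminal is nullable iff some alternative derives ε (directly, or every symbol in it is nullable)
Nullable: {A, S}


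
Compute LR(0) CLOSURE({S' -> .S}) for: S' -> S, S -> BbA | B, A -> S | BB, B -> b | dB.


Start: S' -> .S
For each item with dot before a nonterminal B, add B -> .γ for every B-production
Closure: [S' -> .S, S -> .BbA, S -> .B, B -> .b, B -> .dB]


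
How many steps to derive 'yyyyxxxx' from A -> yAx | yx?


Derivation: A => yAx => yyAxx => yyyAxxx => yyyyxxxx
Steps: 4


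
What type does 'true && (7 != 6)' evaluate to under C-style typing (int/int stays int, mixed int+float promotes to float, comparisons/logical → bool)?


Operand types: bool && bool
Rule: logical operators take bool operands and yield bool
Result type: bool


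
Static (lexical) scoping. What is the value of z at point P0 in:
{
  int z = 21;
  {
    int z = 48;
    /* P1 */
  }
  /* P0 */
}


z declared in the same block as P0
z = 21


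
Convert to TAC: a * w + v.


Break into single-operator statements:
t1 = a * w
t2 = t1 + v


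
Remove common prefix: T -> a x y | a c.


Common prefix: 'a'
Factored: T -> a T', T' -> x y | c


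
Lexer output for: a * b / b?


Scan left to right, longest-match per lexeme
Tokens: ID(a), OP(*), ID(b), OP(/), ID(b)


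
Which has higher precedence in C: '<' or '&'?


'<' is relational (level 7); '&' is bitwise AND (level 5)
Higher level binds tighter
'<' has higher precedence than '&'


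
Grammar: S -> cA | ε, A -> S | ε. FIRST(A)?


Per alternative of A: FIRST(S) = {c, ε}; FIRST(ε) = {ε}
FIRST(A) = {c, ε}


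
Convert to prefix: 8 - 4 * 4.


'*' binds tighter: tree is (- 8 (* 4 4))
Prefix: - 8 * 4 4


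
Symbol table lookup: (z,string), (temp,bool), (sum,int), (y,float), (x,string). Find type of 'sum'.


Lookup 'sum' → type int


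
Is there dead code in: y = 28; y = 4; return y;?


first assignment to y is overwritten before any read
Dead: 'y = 28'


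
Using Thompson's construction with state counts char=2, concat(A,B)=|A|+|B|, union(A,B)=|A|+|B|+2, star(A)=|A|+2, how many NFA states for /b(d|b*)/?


Syntax tree has 3 char leaf(s), 1 union(s), 1 star(s)
chars contribute 3×2 = 6; each union adds +2; each star adds +2
Total: 6 + 2 + 2 = 10 states


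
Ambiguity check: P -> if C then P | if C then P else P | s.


dangling else: 'if C then if C then s else s' parses two ways
Ambiguous


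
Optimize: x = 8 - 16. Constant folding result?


8 - 16 = -8 at compile time
Optimized: x = -8


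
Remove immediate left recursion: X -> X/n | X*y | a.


Left-recursive alternatives: X/n, X*y; non-recursive: a
Introduce X': X -> aX', X' -> /nX' | *yX' | ε


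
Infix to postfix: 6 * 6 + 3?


Left to right (same or higher precedence on left)
Postfix: 6 6 * 3 +


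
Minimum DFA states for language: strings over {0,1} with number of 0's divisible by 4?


Track (count of 0) mod 4: states 0..3, accept at 0
Minimal DFA: 4 states


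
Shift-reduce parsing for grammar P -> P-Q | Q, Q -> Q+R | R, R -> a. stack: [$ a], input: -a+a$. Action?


'a' on top is the handle for R -> a
Action: reduce (R -> a)


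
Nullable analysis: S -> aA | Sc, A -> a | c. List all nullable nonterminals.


A nonterminal is nullable iff some alternative derives ε (directly, or every symbol in it is nullable)
Nullable: {}


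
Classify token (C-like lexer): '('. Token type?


Pattern: delimiter/punctuation
Type: PUNCTUATION


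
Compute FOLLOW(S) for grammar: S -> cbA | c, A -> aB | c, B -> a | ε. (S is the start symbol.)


$ ∈ FOLLOW(S). For each A -> αBβ: add FIRST(β)\{ε} to FOLLOW(B); if β nullable, add FOLLOW(A).
FOLLOW(S) = {$}


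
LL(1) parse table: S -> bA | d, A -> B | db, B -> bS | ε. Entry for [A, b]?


For [A, b]: 'b' ∈ FIRST(B)
Entry: A -> B


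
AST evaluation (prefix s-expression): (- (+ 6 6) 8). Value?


Evaluate inner: (+ 6 6) = 12
Evaluate root: (- 12 8) = 4
Result: 4


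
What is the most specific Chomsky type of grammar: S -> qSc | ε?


Single nonterminal LHS, but q^n c^n is not regular
Classification: Type 2 (Context-Free)


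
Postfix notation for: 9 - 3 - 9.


Left to right (same or higher precedence on left)
Postfix: 9 3 - 9 -


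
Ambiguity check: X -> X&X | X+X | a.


'a&a+a' has two parse trees (no precedence encoded between & and +)
Ambiguous


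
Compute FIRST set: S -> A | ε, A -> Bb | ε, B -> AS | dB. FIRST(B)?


Per alternative of B: FIRST(AS) = {b, d, ε}; FIRST(dB) = {d}
FIRST(B) = {b, d, ε}


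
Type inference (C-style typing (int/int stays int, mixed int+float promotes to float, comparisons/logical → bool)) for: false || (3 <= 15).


Operand types: bool || bool
Rule: logical operators take bool operands and yield bool
Result type: bool


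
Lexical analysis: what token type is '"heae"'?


Pattern: double-quoted sequence
Type: STRING_LITERAL


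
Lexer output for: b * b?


Scan left to right, longest-match per lexeme
Tokens: ID(b), OP(*), ID(b)


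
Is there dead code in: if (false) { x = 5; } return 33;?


condition is constant false, so the whole block is unreachable
Dead: 'if (false) { x = 5; }'


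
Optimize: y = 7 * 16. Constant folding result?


7 * 16 = 112 at compile time
Optimized: y = 112


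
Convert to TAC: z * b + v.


Break into single-operator statements:
t1 = z * b
t2 = t1 + v


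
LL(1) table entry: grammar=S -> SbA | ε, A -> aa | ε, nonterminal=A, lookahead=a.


For [A, a]: 'a' ∈ FIRST(aa)
Entry: A -> aa


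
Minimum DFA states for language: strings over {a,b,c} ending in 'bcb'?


Track the longest suffix of input matching a prefix of 'bcb': 4 classes (prefixes of length 0..3)
Minimal DFA: 4 states


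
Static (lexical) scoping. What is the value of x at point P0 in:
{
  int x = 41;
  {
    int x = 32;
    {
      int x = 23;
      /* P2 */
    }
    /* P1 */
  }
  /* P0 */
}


x declared in the same block as P0
x = 41


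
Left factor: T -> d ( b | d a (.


Common prefix: 'd'
Factored: T -> d T', T' -> ( b | a (


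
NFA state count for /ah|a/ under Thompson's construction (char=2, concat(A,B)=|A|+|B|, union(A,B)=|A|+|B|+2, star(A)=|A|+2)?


Syntax tree has 3 char leaf(s), 1 union(s), 0 star(s)
chars contribute 3×2 = 6; each union adds +2; each star adds +2
Total: 6 + 2 + 0 = 8 states


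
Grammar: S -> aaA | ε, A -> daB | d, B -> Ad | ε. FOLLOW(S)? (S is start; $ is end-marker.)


$ ∈ FOLLOW(S). For each A -> αBβ: add FIRST(β)\{ε} to FOLLOW(B); if β nullable, add FOLLOW(A).
FOLLOW(S) = {$}


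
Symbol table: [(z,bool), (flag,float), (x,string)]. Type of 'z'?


Lookup 'z' → type bool


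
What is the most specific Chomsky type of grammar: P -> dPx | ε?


Single nonterminal LHS, but d^n x^n is not regular
Classification: Type 2 (Context-Free)


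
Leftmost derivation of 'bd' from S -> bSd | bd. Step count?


Derivation: S => bd
Steps: 1


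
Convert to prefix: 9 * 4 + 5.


left-to-right (same/higher precedence on left): tree is (+ (* 9 4) 5)
Prefix: + * 9 4 5


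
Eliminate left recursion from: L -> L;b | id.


Left-recursive alternatives: L;b; non-recursive: id
Introduce L': L -> idL', L' -> ;bL' | ε


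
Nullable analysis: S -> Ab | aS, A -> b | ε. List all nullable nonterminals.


A nonterminal is nullable iff some alternative derives ε (directly, or every symbol in it is nullable)
Nullable: {A}


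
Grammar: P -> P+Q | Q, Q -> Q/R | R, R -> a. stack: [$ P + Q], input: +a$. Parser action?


handle 'P+Q' on top; lookahead ∈ FOLLOW(P) = {+, $}
Action: reduce (P -> P+Q)


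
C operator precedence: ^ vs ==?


'==' is equality (level 6); '^' is bitwise XOR (level 4)
Higher level binds tighter
'==' has higher precedence than '^'


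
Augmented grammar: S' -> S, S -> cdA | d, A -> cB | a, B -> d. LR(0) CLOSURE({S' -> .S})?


Start: S' -> .S
For each item with dot before a nonterminal B, add B -> .γ for every B-production
Closure: [S' -> .S, S -> .cdA, S -> .d]


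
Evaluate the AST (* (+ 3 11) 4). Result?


Evaluate inner: (+ 3 11) = 14
Evaluate root: (* 14 4) = 56
Result: 56


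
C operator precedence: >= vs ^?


'>=' is relational (level 7); '^' is bitwise XOR (level 4)
Higher level binds tighter
'>=' has higher precedence than '^'


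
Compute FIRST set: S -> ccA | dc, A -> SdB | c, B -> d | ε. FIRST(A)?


Per alternative of A: FIRST(SdB) = {c, d}; FIRST(c) = {c}
FIRST(A) = {c, d}


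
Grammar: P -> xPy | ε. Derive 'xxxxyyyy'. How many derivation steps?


Derivation: P => xPy => xxPyy => xxxPyyy => xxxxPyyyy => xxxxyyyy
Steps: 5


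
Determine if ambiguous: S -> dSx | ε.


balanced d^n…x^n: each string has a unique parse
Unambiguous


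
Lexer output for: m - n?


Scan left to right, longest-match per lexeme
Tokens: ID(m), OP(-), ID(n)


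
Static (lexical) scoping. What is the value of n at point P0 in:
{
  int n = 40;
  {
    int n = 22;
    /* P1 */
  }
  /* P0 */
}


n declared in the same block as P0
n = 40


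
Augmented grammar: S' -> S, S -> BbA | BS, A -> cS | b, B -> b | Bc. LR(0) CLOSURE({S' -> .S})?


Start: S' -> .S
For each item with dot before a nonterminal B, add B -> .γ for every B-production
Closure: [S' -> .S, S -> .BbA, S -> .BS, B -> .b, B -> .Bc]


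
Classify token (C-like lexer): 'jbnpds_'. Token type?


Pattern: letter/underscore followed by alphanumerics, not a keyword
Type: IDENTIFIER


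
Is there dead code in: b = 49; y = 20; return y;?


b is assigned but never read
Dead: 'b = 49'


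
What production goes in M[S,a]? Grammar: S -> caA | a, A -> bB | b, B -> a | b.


For [S, a]: 'a' ∈ FIRST(a)
Entry: S -> a


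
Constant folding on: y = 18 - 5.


18 - 5 = 13 at compile time
Optimized: y = 13


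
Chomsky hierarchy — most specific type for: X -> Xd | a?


Left-linear: every RHS is a terminal or one nonterminal followed by a terminal
Classification: Type 3 (Regular)


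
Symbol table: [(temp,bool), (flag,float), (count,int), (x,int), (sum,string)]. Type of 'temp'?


Lookup 'temp' → type bool


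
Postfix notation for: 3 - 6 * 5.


* has higher precedence, evaluate 6*5 first
Postfix: 3 6 5 * -


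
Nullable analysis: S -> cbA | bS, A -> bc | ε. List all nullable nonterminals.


A nonterminal is nullable iff some alternative derives ε (directly, or every symbol in it is nullable)
Nullable: {A}


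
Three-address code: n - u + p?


Break into single-operator statements:
t1 = n - u
t2 = t1 + p


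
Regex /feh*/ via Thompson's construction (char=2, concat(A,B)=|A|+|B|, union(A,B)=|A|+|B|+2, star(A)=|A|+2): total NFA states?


Syntax tree has 3 char leaf(s), 0 union(s), 1 star(s)
chars contribute 3×2 = 6; each union adds +2; each star adds +2
Total: 6 + 0 + 2 = 8 states


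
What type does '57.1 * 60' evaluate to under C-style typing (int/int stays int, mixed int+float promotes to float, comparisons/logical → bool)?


Operand types: float * int
Rule: mixed int/float promotes to float; int/int stays int
Result type: float


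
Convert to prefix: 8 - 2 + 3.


left-to-right (same/higher precedence on left): tree is (+ (- 8 2) 3)
Prefix: + - 8 2 3


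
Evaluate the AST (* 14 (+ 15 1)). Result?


Evaluate inner: (+ 15 1) = 16
Evaluate root: (* 14 16) = 224
Result: 224


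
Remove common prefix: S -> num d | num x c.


Common prefix: 'num'
Factored: S -> num S', S' -> d | x c


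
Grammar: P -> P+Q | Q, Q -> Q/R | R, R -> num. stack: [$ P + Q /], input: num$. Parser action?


no handle; shift 'num'
Action: shift


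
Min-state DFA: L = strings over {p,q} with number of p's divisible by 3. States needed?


Track (count of p) mod 3: states 0..2, accept at 0
Minimal DFA: 3 states


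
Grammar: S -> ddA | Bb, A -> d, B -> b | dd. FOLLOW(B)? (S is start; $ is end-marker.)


$ ∈ FOLLOW(S). For each A -> αBβ: add FIRST(β)\{ε} to FOLLOW(B); if β nullable, add FOLLOW(A).
FOLLOW(B) = {b}


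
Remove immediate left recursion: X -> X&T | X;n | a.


Left-recursive alternatives: X&T, X;n; non-recursive: a
Introduce X': X -> aX', X' -> &TX' | ;nX' | ε


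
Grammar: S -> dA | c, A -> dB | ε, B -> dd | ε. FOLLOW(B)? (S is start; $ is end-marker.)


$ ∈ FOLLOW(S). For each A -> αBβ: add FIRST(β)\{ε} to FOLLOW(B); if β nullable, add FOLLOW(A).
FOLLOW(B) = {$}


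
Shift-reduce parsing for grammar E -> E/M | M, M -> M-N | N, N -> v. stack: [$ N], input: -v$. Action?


'N' (not preceded by M-) is the handle for M -> N
Action: reduce (M -> N)


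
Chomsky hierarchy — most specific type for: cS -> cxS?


LHS has context (more than one symbol) and |LHS| ≤ |RHS|
Classification: Type 1 (Context-Sensitive)


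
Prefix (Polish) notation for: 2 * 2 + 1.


left-to-right (same/higher precedence on left): tree is (+ (* 2 2) 1)
Prefix: + * 2 2 1


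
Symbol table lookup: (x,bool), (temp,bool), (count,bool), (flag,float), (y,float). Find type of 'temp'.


Lookup 'temp' → type bool


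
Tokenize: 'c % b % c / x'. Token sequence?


Scan left to right, longest-match per lexeme
Tokens: ID(c), OP(%), ID(b), OP(%), ID(c), OP(/), ID(x)


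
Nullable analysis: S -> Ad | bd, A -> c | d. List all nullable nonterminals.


A nonterminal is nullable iff some alternative derives ε (directly, or every symbol in it is nullable)
Nullable: {}


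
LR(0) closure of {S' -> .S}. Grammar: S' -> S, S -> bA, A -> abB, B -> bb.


Start: S' -> .S
For each item with dot before a nonterminal B, add B -> .γ for every B-production
Closure: [S' -> .S, S -> .bA]


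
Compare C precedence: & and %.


'%' is multiplicative (level 10); '&' is bitwise AND (level 5)
Higher level binds tighter
'%' has higher precedence than '&'


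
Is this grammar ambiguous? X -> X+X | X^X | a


'a+a^a' has two parse trees (no precedence encoded between + and ^)
Ambiguous


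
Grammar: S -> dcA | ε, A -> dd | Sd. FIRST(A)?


Per alternative of A: FIRST(dd) = {d}; FIRST(Sd) = {d}
FIRST(A) = {d}


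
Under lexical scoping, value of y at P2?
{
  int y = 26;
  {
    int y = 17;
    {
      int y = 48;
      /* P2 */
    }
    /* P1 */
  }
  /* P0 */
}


y declared in the same block as P2
y = 48


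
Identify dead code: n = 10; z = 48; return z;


n is assigned but never read
Dead: 'n = 10'


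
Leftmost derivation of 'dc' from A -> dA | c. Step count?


Derivation: A => dA => dc
Steps: 2


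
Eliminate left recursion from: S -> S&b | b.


Left-recursive alternatives: S&b; non-recursive: b
Introduce S': S -> bS', S' -> &bS' | ε


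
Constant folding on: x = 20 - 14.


20 - 14 = 6 at compile time
Optimized: x = 6


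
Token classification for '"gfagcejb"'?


Pattern: double-quoted sequence
Type: STRING_LITERAL


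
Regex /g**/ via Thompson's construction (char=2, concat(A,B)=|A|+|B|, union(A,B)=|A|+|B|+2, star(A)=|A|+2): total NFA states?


Syntax tree has 1 char leaf(s), 0 union(s), 2 star(s)
chars contribute 1×2 = 2; each union adds +2; each star adds +2
Total: 2 + 0 + 4 = 6 states


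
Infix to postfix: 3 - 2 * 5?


* has higher precedence, evaluate 2*5 first
Postfix: 3 2 5 * -


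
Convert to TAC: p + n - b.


Break into single-operator statements:
t1 = p + n
t2 = t1 - b


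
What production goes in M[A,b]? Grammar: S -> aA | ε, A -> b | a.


For [A, b]: 'b' ∈ FIRST(b)
Entry: A -> b


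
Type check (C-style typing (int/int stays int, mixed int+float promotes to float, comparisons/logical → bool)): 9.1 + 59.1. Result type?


Operand types: float + float
Rule: mixed int/float promotes to float; int/int stays int
Result type: float


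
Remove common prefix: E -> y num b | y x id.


Common prefix: 'y'
Factored: E -> y E', E' -> num b | x id


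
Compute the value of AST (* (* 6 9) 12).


Evaluate inner: (* 6 9) = 54
Evaluate root: (* 54 12) = 648
Result: 648


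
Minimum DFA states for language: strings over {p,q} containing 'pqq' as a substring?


KMP-style automaton: 3 progress states + 1 absorbing accept = 4
Minimal DFA: 4 states


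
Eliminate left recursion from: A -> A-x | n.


Left-recursive alternatives: A-x; non-recursive: n
Introduce A': A -> nA', A' -> -xA' | ε


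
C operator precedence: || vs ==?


'==' is equality (level 6); '||' is logical OR (level 1)
Higher level binds tighter
'==' has higher precedence than '||'


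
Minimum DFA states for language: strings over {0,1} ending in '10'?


Track the longest suffix of input matching a prefix of '10': 3 classes (prefixes of length 0..2)
Minimal DFA: 3 states


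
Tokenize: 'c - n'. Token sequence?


Scan left to right, longest-match per lexeme
Tokens: ID(c), OP(-), ID(n)


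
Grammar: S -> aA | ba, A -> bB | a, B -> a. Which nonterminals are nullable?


A nonterminal is nullable iff some alternative derives ε (directly, or every symbol in it is nullable)
Nullable: {}


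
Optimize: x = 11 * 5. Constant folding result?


11 * 5 = 55 at compile time
Optimized: x = 55


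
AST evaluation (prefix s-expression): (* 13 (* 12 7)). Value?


Evaluate inner: (* 12 7) = 84
Evaluate root: (* 13 84) = 1092
Result: 1092


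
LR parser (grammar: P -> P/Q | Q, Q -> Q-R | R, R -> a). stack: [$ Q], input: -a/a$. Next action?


shift '-' to continue Q -> Q-R
Action: shift


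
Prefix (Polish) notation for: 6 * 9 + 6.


left-to-right (same/higher precedence on left): tree is (+ (* 6 9) 6)
Prefix: + * 6 9 6


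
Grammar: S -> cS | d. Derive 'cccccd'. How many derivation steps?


Derivation: S => cS => ccS => cccS => ccccS => cccccS => cccccd
Steps: 6


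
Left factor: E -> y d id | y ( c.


Common prefix: 'y'
Factored: E -> y E', E' -> d id | ( c


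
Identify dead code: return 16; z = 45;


statement follows a return and is unreachable
Dead: 'z = 45'


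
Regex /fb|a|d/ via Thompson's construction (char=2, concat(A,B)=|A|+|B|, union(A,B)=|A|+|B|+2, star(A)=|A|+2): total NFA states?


Syntax tree has 4 char leaf(s), 2 union(s), 0 star(s)
chars contribute 4×2 = 8; each union adds +2; each star adds +2
Total: 8 + 4 + 0 = 12 states


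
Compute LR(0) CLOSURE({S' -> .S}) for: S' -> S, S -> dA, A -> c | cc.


Start: S' -> .S
For each item with dot before a nonterminal B, add B -> .γ for every B-production
Closure: [S' -> .S, S -> .dA]


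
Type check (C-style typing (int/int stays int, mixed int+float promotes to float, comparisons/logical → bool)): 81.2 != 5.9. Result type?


Operand types: float != float
Rule: comparison yields bool
Result type: bool


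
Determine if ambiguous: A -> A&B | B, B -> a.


precedence layered via separate nonterminal B: deterministic
Unambiguous


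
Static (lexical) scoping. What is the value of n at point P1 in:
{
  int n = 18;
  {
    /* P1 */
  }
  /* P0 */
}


P1's block does not declare n; resolves to the enclosing declaration at depth 0
n = 18


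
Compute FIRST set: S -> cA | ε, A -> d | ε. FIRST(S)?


Per alternative of S: FIRST(cA) = {c}; FIRST(ε) = {ε}
FIRST(S) = {c, ε}


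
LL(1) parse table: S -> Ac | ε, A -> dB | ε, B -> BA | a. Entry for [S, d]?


For [S, d]: 'd' ∈ FIRST(Ac)
Entry: S -> Ac


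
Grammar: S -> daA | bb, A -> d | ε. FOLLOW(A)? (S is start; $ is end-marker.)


$ ∈ FOLLOW(S). For each A -> αBβ: add FIRST(β)\{ε} to FOLLOW(B); if β nullable, add FOLLOW(A).
FOLLOW(A) = {$}


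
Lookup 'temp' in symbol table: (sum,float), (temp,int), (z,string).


Lookup 'temp' → type int


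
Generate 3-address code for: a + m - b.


Break into single-operator statements:
t1 = a + m
t2 = t1 - b


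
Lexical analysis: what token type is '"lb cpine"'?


Pattern: double-quoted sequence
Type: STRING_LITERAL


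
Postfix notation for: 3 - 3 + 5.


Left to right (same or higher precedence on left)
Postfix: 3 3 - 5 +


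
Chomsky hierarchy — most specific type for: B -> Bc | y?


Left-linear: every RHS is a terminal or one nonterminal followed by a terminal
Classification: Type 3 (Regular)


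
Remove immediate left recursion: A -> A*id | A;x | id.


Left-recursive alternatives: A*id, A;x; non-recursive: id
Introduce A': A -> idA', A' -> *idA' | ;xA' | ε


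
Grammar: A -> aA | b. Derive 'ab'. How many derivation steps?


Derivation: A => aA => ab
Steps: 2


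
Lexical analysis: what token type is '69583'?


Pattern: digits only
Type: INTEGER_LITERAL


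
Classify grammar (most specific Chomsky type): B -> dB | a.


Right-linear: every RHS is a terminal or a terminal followed by one nonterminal
Classification: Type 3 (Regular)


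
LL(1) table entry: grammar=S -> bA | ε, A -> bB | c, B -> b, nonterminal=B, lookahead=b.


For [B, b]: 'b' ∈ FIRST(b)
Entry: B -> b


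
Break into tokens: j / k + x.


Scan left to right, longest-match per lexeme
Tokens: ID(j), OP(/), ID(k), OP(+), ID(x)


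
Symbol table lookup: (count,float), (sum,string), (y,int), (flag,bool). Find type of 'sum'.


Lookup 'sum' → type string


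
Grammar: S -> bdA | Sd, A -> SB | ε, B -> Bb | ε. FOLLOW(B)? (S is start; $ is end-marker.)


$ ∈ FOLLOW(S). For each A -> αBβ: add FIRST(β)\{ε} to FOLLOW(B); if β nullable, add FOLLOW(A).
FOLLOW(B) = {$, b, d}


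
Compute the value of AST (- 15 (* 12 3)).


Evaluate inner: (* 12 3) = 36
Evaluate root: (- 15 36) = -21
Result: -21


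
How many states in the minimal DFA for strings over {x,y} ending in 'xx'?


Track the longest suffix of input matching a prefix of 'xx': 3 classes (prefixes of length 0..2)
Minimal DFA: 3 states


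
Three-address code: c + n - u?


Break into single-operator statements:
t1 = c + n
t2 = t1 - u


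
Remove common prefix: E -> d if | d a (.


Common prefix: 'd'
Factored: E -> d E', E' -> if | a (


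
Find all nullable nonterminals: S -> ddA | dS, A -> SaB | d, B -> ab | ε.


A nonterminal is nullable iff some alternative derives ε (directly, or every symbol in it is nullable)
Nullable: {B}


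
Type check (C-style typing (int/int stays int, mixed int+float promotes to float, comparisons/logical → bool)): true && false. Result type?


Operand types: bool && bool
Rule: logical operators take bool operands and yield bool
Result type: bool


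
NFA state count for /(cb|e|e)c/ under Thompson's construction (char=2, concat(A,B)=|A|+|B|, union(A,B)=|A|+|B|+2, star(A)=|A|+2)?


Syntax tree has 5 char leaf(s), 2 union(s), 0 star(s)
chars contribute 5×2 = 10; each union adds +2; each star adds +2
Total: 10 + 4 + 0 = 14 states


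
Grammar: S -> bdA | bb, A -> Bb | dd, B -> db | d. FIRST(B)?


Per alternative of B: FIRST(db) = {d}; FIRST(d) = {d}
FIRST(B) = {d}


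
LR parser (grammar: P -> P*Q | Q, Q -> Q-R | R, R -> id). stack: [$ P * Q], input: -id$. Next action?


'-' can extend Q; shift to build Q -> Q-R
Action: shift


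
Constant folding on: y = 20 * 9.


20 * 9 = 180 at compile time
Optimized: y = 180


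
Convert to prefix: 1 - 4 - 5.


left-to-right (same/higher precedence on left): tree is (- (- 1 4) 5)
Prefix: - - 1 4 5


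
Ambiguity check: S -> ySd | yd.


balanced y^n…d^n: each string has a unique parse
Unambiguous


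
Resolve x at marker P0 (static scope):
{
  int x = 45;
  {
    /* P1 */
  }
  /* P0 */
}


x declared in the same block as P0
x = 45


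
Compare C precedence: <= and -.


'-' is additive (level 9); '<=' is relational (level 7)
Higher level binds tighter
'-' has higher precedence than '<='


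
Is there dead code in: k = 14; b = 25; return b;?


k is assigned but never read
Dead: 'k = 14'


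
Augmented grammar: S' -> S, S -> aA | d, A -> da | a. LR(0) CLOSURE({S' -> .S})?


Start: S' -> .S
For each item with dot before a nonterminal B, add B -> .γ for every B-production
Closure: [S' -> .S, S -> .aA, S -> .d]


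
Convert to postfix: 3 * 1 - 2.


Left to right (same or higher precedence on left)
Postfix: 3 1 * 2 -


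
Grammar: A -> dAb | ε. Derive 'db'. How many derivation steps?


Derivation: A => dAb => db
Steps: 2


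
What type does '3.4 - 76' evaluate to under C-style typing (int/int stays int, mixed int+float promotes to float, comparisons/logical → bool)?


Operand types: float - int
Rule: mixed int/float promotes to float; int/int stays int
Result type: float


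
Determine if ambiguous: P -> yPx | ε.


balanced y^n…x^n: each string has a unique parse
Unambiguous


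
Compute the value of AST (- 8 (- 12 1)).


Evaluate inner: (- 12 1) = 11
Evaluate root: (- 8 11) = -3
Result: -3


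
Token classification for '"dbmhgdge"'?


Pattern: double-quoted sequence
Type: STRING_LITERAL


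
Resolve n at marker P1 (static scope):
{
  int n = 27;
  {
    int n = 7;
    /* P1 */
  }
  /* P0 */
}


n declared in the same block as P1
n = 7


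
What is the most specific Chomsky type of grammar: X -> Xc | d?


Left-linear: every RHS is a terminal or one nonterminal followed by a terminal
Classification: Type 3 (Regular)


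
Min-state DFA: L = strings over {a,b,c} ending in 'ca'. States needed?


Track the longest suffix of input matching a prefix of 'ca': 3 classes (prefixes of length 0..2)
Minimal DFA: 3 states


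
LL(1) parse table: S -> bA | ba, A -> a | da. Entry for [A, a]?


For [A, a]: 'a' ∈ FIRST(a)
Entry: A -> a


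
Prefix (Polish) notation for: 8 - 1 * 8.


'*' binds tighter: tree is (- 8 (* 1 8))
Prefix: - 8 * 1 8


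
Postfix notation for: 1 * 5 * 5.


Left to right (same or higher precedence on left)
Postfix: 1 5 * 5 *


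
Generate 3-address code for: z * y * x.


Break into single-operator statements:
t1 = z * y
t2 = t1 * x


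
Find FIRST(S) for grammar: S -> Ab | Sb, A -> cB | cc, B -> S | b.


Per alternative of S: FIRST(Ab) = {c}; FIRST(Sb) = {c}
FIRST(S) = {c}


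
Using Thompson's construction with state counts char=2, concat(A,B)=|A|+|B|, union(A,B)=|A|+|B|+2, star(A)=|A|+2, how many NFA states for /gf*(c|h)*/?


Syntax tree has 4 char leaf(s), 1 union(s), 2 star(s)
chars contribute 4×2 = 8; each union adds +2; each star adds +2
Total: 8 + 2 + 4 = 14 states


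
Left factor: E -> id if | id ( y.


Common prefix: 'id'
Factored: E -> id E', E' -> if | ( y


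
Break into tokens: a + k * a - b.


Scan left to right, longest-match per lexeme
Tokens: ID(a), OP(+), ID(k), OP(*), ID(a), OP(-), ID(b)


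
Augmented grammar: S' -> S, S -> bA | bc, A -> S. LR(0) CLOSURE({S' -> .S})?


Start: S' -> .S
For each item with dot before a nonterminal B, add B -> .γ for every B-production
Closure: [S' -> .S, S -> .bA, S -> .bc]


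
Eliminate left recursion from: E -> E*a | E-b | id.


Left-recursive alternatives: E*a, E-b; non-recursive: id
Introduce E': E -> idE', E' -> *aE' | -bE' | ε


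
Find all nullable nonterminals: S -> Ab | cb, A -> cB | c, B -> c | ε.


A nonterminal is nullable iff some alternative derives ε (directly, or every symbol in it is nullable)
Nullable: {B}


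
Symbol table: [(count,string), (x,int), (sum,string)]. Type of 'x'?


Lookup 'x' → type int


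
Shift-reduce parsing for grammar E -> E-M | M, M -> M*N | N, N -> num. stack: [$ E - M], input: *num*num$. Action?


'*' can extend M; shift to build M -> M*N
Action: shift


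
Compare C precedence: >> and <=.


'>>' is shift (level 8); '<=' is relational (level 7)
Higher level binds tighter
'>>' has higher precedence than '<='


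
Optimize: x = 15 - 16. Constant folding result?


15 - 16 = -1 at compile time
Optimized: x = -1


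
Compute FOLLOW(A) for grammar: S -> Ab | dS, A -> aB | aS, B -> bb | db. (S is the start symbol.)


$ ∈ FOLLOW(S). For each A -> αBβ: add FIRST(β)\{ε} to FOLLOW(B); if β nullable, add FOLLOW(A).
FOLLOW(A) = {b}


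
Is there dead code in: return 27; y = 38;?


statement follows a return and is unreachable
Dead: 'y = 38'


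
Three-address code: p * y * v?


Break into single-operator statements:
t1 = p * y
t2 = t1 * v


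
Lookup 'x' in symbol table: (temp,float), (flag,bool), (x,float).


Lookup 'x' → type float


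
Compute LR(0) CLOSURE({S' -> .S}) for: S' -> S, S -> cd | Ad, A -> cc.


Start: S' -> .S
For each item with dot before a nonterminal B, add B -> .γ for every B-production
Closure: [S' -> .S, S -> .cd, S -> .Ad, A -> .cc]


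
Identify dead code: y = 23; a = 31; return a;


y is assigned but never read
Dead: 'y = 23'


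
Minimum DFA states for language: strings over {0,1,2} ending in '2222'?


Track the longest suffix of input matching a prefix of '2222': 5 classes (prefixes of length 0..4)
Minimal DFA: 5 states


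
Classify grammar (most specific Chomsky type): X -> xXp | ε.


Single nonterminal LHS, but x^n p^n is not regular
Classification: Type 2 (Context-Free)


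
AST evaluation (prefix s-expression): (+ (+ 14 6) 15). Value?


Evaluate inner: (+ 14 6) = 20
Evaluate root: (+ 20 15) = 35
Result: 35


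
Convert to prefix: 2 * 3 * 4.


left-to-right (same/higher precedence on left): tree is (* (* 2 3) 4)
Prefix: * * 2 3 4


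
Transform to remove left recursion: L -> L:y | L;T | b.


Left-recursive alternatives: L:y, L;T; non-recursive: b
Introduce L': L -> bL', L' -> :yL' | ;TL' | ε


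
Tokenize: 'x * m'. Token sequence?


Scan left to right, longest-match per lexeme
Tokens: ID(x), OP(*), ID(m)


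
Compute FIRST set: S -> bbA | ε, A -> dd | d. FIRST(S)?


Per alternative of S: FIRST(bbA) = {b}; FIRST(ε) = {ε}
FIRST(S) = {b, ε}


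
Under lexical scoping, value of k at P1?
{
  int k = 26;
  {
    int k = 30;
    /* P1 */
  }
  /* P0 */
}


k declared in the same block as P1
k = 30


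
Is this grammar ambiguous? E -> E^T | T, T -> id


precedence layered via separate nonterminal T: deterministic
Unambiguous


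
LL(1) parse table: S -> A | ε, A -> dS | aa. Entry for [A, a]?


For [A, a]: 'a' ∈ FIRST(aa)
Entry: A -> aa


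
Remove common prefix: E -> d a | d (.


Common prefix: 'd'
Factored: E -> d E', E' -> a | (


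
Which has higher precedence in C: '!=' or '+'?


'+' is additive (level 9); '!=' is equality (level 6)
Higher level binds tighter
'+' has higher precedence than '!='


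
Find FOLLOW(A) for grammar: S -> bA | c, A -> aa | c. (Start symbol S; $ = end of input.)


$ ∈ FOLLOW(S). For each A -> αBβ: add FIRST(β)\{ε} to FOLLOW(B); if β nullable, add FOLLOW(A).
FOLLOW(A) = {$}


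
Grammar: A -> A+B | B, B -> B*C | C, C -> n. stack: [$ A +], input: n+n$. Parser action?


no handle ('A+' is not any RHS); shift 'n'
Action: shift


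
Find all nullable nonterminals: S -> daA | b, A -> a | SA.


A nonterminal is nullable iff some alternative derives ε (directly, or every symbol in it is nullable)
Nullable: {}


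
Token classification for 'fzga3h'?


Pattern: letter/underscore followed by alphanumerics, not a keyword
Type: IDENTIFIER


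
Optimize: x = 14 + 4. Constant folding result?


14 + 4 = 18 at compile time
Optimized: x = 18


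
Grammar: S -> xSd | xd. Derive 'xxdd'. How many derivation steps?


Derivation: S => xSd => xxdd
Steps: 2


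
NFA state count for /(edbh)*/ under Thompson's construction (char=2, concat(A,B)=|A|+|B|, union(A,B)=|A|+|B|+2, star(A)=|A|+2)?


Syntax tree has 4 char leaf(s), 0 union(s), 1 star(s)
chars contribute 4×2 = 8; each union adds +2; each star adds +2
Total: 8 + 0 + 2 = 10 states


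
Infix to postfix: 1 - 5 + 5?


Left to right (same or higher precedence on left)
Postfix: 1 5 - 5 +


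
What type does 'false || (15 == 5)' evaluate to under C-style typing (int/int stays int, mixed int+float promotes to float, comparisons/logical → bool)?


Operand types: bool || bool
Rule: logical operators take bool operands and yield bool
Result type: bool


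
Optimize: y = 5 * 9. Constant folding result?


5 * 9 = 45 at compile time
Optimized: y = 45


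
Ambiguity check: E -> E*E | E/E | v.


'v*v/v' has two parse trees (no precedence encoded between * and /)
Ambiguous


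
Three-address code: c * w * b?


Break into single-operator statements:
t1 = c * w
t2 = t1 * b


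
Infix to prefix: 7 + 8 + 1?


left-to-right (same/higher precedence on left): tree is (+ (+ 7 8) 1)
Prefix: + + 7 8 1


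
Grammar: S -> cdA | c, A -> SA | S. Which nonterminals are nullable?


A nonterminal is nullable iff some alternative derives ε (directly, or every symbol in it is nullable)
Nullable: {}


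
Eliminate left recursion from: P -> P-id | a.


Left-recursive alternatives: P-id; non-recursive: a
Introduce P': P -> aP', P' -> -idP' | ε


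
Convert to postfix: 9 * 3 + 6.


Left to right (same or higher precedence on left)
Postfix: 9 3 * 6 +


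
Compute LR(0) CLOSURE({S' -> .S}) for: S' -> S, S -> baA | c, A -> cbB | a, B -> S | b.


Start: S' -> .S
For each item with dot before a nonterminal B, add B -> .γ for every B-production
Closure: [S' -> .S, S -> .baA, S -> .c]


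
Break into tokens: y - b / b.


Scan left to right, longest-match per lexeme
Tokens: ID(y), OP(-), ID(b), OP(/), ID(b)


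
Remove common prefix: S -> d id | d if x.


Common prefix: 'd'
Factored: S -> d S', S' -> id | if x


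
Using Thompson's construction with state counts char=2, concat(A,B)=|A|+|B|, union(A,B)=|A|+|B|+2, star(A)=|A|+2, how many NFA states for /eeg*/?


Syntax tree has 3 char leaf(s), 0 union(s), 1 star(s)
chars contribute 3×2 = 6; each union adds +2; each star adds +2
Total: 6 + 0 + 2 = 8 states


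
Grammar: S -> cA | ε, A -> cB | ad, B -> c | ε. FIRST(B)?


Per alternative of B: FIRST(c) = {c}; FIRST(ε) = {ε}
FIRST(B) = {c, ε}


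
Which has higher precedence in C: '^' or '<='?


'<=' is relational (level 7); '^' is bitwise XOR (level 4)
Higher level binds tighter
'<=' has higher precedence than '^'


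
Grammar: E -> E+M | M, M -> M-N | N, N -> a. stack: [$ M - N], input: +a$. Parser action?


handle 'M-N' on top
Action: reduce (M -> M-N)


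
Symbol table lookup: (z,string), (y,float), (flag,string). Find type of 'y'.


Lookup 'y' → type float


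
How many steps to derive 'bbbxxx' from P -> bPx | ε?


Derivation: P => bPx => bbPxx => bbbPxxx => bbbxxx
Steps: 4


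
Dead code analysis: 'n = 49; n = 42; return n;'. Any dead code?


first assignment to n is overwritten before any read
Dead: 'n = 49'


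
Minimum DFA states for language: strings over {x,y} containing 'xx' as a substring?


KMP-style automaton: 2 progress states + 1 absorbing accept = 3
Minimal DFA: 3 states


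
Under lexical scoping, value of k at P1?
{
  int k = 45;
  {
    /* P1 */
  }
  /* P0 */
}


P1's block does not declare k; resolves to the enclosing declaration at depth 0
k = 45
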